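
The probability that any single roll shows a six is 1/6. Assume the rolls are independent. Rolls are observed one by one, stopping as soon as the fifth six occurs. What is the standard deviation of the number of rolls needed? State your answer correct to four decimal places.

Y = total rolls until the fifth success; negative binomial with r=5, p=0.166667.
SD(Y) = √[r(1−p)/p²] = √(150.000000) = 12.247449

12.2474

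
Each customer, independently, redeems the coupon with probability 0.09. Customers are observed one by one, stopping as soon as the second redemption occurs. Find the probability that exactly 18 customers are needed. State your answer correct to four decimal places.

Y = trial on which the second success occurs; negative binomial, r=2, p=0.09.
P(Y=18) = C(17,1) · p^2 · (1−p)^16
= 17 · 0.0081 · 0.22114 = 0.030451

0.0305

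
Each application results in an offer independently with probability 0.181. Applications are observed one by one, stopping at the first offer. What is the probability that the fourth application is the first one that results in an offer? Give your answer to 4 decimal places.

Geometric (trials to first success), p = 0.181.
P(Y = 4) = (1−p)^3 · p = 0.54935 · 0.181 = 0.099433

0.0994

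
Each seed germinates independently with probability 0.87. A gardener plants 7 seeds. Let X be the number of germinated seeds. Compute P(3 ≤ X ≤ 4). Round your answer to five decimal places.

X ~ Binomial(7, 0.87); P(3 ≤ X ≤ 4) = Σ C(7,k) p^k (1−p)^(7−k) over k:
  k=3: C(7,3)·0.87^3·0.13^4 = 0.0065826
  k=4: C(7,4)·0.87^4·0.13^3 = 0.0440530
Total = 0.0506356

0.05064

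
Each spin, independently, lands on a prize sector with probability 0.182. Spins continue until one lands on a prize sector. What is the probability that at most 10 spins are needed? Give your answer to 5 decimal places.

Y = number of spins to the first success; geometric, p = 0.182.
P(Y ≤ 10) = 1 − (1−p)^10 = 1 − 0.1341322 = 0.8658678

0.86587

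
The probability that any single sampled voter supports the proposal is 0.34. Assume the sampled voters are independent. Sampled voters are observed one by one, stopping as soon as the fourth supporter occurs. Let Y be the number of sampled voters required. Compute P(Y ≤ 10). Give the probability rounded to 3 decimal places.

Finishing within 10 sampled voters ⇔ at least 4 successes in the first 10. With X ~ Binomial(10, 0.34), P(Y ≤ 10) = 1 − P(X ≤ 3).
  k=0: C(10,0)·0.34^0·0.66^10 = 0.01568
  k=1: C(10,1)·0.34^1·0.66^9 = 0.08079
  k=2: C(10,2)·0.34^2·0.66^8 = 0.18729
  k=3: C(10,3)·0.34^3·0.66^7 = 0.25729
1 − 0.54106 = 0.45894

0.459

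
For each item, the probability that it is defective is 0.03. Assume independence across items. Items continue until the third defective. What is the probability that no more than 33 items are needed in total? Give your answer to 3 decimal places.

0.076

Finishing within 33 items ⇔ at least 3 successes in the first 33. With X ~ Binomial(33, 0.03), P(Y ≤ 33) = 1 − P(X ≤ 2).
  k=0: C(33,0)·0.03^0·0.97^33 = 0.36599
  k=1: C(33,1)·0.03^1·0.97^32 = 0.37353
  k=2: C(33,2)·0.03^2·0.97^31 = 0.18484
1 − 0.92436 = 0.07564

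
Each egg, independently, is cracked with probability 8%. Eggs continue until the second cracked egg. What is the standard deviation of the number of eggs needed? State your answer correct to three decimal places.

16.956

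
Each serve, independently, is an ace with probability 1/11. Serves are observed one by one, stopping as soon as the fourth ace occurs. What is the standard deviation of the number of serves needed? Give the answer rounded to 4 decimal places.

Y = total serves until the fourth success; negative binomial with r=4, p=0.090909.
SD(Y) = √[r(1−p)/p²] = √(440.000000) = 20.976177

20.9762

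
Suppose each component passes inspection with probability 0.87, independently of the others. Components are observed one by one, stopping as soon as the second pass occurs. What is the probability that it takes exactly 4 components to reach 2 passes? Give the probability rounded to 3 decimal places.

0.038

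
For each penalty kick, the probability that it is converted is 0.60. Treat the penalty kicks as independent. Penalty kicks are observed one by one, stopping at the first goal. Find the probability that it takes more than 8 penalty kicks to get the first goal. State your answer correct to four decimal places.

0.0007

Y = number of penalty kicks to the first success; geometric, p = 0.60.
P(Y > 8) = P(first 8 all fail) = (1−p)^8 = 0.000655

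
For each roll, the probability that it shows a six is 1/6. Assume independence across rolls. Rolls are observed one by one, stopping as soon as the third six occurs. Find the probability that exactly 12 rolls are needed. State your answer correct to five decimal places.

0.04935

Y = trial on which the third success occurs; negative binomial, r=3, p=0.166667.
P(Y=12) = C(11,2) · p^3 · (1−p)^9
= 55 · 0.0046296 · 0.19381 = 0.0493489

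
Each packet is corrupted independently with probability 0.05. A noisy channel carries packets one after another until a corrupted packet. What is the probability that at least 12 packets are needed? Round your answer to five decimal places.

Y = number of packets to the first success; geometric, p = 0.05.
P(Y > 11) = P(first 11 all fail) = (1−p)^11 = 0.5688001

0.56880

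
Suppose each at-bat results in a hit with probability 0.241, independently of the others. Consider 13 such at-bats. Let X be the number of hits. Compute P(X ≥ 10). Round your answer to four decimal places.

0.0001

X ~ Binomial(13, 0.241); P(X ≥ 10) = Σ C(13,k) p^k (1−p)^(13−k) over k:
  k=10: C(13,10)·0.241^10·0.759^3 = 0.000083
  k=11: C(13,11)·0.241^11·0.759^2 = 0.000007
  k=12: C(13,12)·0.241^12·0.759^1 = 0.000000
  k=13: C(13,13)·0.241^13·0.759^0 = 0.000000
Total = 0.000090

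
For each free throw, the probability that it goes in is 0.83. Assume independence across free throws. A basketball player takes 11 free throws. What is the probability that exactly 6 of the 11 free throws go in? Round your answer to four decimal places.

X ~ Binomial(n=11, p=0.83).
P(X=6) = C(11,6) · p^6 · (1−p)^5
= 462 · 0.32694 · 0.00014199 = 0.021446

0.0214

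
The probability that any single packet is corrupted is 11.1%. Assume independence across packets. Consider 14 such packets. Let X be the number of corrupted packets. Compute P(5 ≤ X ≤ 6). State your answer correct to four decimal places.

0.0139

X ~ Binomial(14, 0.111); P(5 ≤ X ≤ 6) = Σ C(14,k) p^k (1−p)^(14−k) over k:
  k=5: C(14,5)·0.111^5·0.889^9 = 0.011700
  k=6: C(14,6)·0.111^6·0.889^8 = 0.002191
Total = 0.013892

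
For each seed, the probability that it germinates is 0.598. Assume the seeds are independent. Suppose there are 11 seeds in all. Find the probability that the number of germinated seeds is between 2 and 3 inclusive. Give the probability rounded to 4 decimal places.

0.0295

X ~ Binomial(11, 0.598); P(2 ≤ X ≤ 3) = Σ C(11,k) p^k (1−p)^(11−k) over k:
  k=2: C(11,2)·0.598^2·0.402^9 = 0.005393
  k=3: C(11,3)·0.598^3·0.402^8 = 0.024066
Total = 0.029458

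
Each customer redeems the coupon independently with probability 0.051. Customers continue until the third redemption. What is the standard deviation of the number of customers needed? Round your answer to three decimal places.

33.084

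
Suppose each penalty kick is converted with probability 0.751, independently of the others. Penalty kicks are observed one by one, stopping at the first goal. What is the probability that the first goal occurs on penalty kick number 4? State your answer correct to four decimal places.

0.0116

Geometric (trials to first success), p = 0.751.
P(Y = 4) = (1−p)^3 · p = 0.015438 · 0.751 = 0.011594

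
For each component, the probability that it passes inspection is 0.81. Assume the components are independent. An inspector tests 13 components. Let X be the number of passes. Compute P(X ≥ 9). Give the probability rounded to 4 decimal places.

0.9173

X ~ Binomial(13, 0.81); P(X ≥ 9) = Σ C(13,k) p^k (1−p)^(13−k) over k:
  k=9: C(13,9)·0.81^9·0.19^4 = 0.139857
  k=10: C(13,10)·0.81^10·0.19^3 = 0.238494
  k=11: C(13,11)·0.81^11·0.19^2 = 0.277292
  k=12: C(13,12)·0.81^12·0.19^1 = 0.197023
  k=13: C(13,13)·0.81^13·0.19^0 = 0.064611
Total = 0.917277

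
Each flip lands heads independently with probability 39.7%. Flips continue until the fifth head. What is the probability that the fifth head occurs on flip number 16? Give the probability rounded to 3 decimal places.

Y = trial on which the fifth success occurs; negative binomial, r=5, p=0.397.
P(Y=16) = C(15,4) · p^5 · (1−p)^11
= 1365 · 0.0098617 · 0.0038326 = 0.05159

0.052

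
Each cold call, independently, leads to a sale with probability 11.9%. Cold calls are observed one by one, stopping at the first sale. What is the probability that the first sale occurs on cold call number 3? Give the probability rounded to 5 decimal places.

0.09236

Geometric (trials to first success), p = 0.119.
P(Y = 3) = (1−p)^2 · p = 0.77616 · 0.119 = 0.0923632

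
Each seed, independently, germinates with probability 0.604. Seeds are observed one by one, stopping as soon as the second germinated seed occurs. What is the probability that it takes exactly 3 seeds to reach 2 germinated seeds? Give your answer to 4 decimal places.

Y = trial on which the second success occurs; negative binomial, r=2, p=0.604.
P(Y=3) = C(2,1) · p^2 · (1−p)^1
= 2 · 0.36482 · 0.396 = 0.288934

0.2889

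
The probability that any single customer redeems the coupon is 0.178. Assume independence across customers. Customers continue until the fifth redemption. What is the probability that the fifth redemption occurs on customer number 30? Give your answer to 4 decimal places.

Y = trial on which the fifth success occurs; negative binomial, r=5, p=0.178.
P(Y=30) = C(29,4) · p^5 · (1−p)^25
= 23751 · 0.00017869 · 0.0074438 = 0.031592

0.0316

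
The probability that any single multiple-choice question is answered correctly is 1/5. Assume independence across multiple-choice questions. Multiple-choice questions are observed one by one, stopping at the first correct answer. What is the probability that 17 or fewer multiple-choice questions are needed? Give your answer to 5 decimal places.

Y = number of multiple-choice questions to the first success; geometric, p = 0.20.
P(Y ≤ 17) = 1 − (1−p)^17 = 1 − 0.0225180 = 0.9774820

0.97748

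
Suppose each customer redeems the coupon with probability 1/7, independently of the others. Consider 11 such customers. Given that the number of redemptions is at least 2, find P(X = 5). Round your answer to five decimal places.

0.02270

X ~ Binomial(11, 0.142857). Want P(X=5 | X≥2) = P(X=5) / P(X≥2).
P(X=5) = C(11,5)·0.142857^5·0.857143^6 = 0.0109011
P(X≥2) = 1 − 0.1834786 − 0.3363774 = 0.4801441
Ratio = 0.0109011 / 0.4801441 = 0.0227038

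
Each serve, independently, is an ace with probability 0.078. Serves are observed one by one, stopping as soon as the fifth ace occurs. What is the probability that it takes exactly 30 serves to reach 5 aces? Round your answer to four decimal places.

Y = trial on which the fifth success occurs; negative binomial, r=5, p=0.078.
P(Y=30) = C(29,4) · p^5 · (1−p)^25
= 23751 · 2.8872e-06 · 0.1313 = 0.009004

0.0090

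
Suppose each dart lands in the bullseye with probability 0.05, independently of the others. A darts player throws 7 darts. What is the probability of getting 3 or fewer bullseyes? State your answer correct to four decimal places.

X ~ Binomial(7, 0.05); P(X ≤ 3) = Σ C(7,k) p^k (1−p)^(7−k) over k:
  k=0: C(7,0)·0.05^0·0.95^7 = 0.698337
  k=1: C(7,1)·0.05^1·0.95^6 = 0.257282
  k=2: C(7,2)·0.05^2·0.95^5 = 0.040623
  k=3: C(7,3)·0.05^3·0.95^4 = 0.003563
Total = 0.999806

0.9998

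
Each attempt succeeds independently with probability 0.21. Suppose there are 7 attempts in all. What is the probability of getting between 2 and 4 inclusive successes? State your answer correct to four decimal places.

0.4448

X ~ Binomial(7, 0.21); P(2 ≤ X ≤ 4) = Σ C(7,k) p^k (1−p)^(7−k) over k:
  k=2: C(7,2)·0.21^2·0.79^5 = 0.284966
  k=3: C(7,3)·0.21^3·0.79^4 = 0.126251
  k=4: C(7,4)·0.21^4·0.79^3 = 0.033560
Total = 0.444777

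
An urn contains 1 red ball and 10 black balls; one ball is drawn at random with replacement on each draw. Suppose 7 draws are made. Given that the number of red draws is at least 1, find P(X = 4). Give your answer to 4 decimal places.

0.0037

X ~ Binomial(7, 0.090909). Want P(X=4 | X≥1) = P(X=4) / P(X≥1).
P(X=4) = C(7,4)·0.090909^4·0.909091^3 = 0.001796
P(X≥1) = 1 − 0.513158 = 0.486842
Ratio = 0.001796 / 0.486842 = 0.003689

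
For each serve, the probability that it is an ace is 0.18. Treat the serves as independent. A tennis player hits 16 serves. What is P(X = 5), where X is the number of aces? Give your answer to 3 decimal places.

0.093

X ~ Binomial(n=16, p=0.18).
P(X=5) = C(16,5) · p^5 · (1−p)^11
= 4368 · 0.00018896 · 0.11271 = 0.09302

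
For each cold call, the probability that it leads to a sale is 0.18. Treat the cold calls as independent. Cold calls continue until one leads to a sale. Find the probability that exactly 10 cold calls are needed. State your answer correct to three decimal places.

Geometric (trials to first success), p = 0.18.
P(Y = 10) = (1−p)^9 · p = 0.16762 · 0.18 = 0.03017

0.030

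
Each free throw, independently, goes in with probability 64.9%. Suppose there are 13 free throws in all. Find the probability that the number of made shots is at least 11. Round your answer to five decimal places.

0.11178

X ~ Binomial(13, 0.649); P(X ≥ 11) = Σ C(13,k) p^k (1−p)^(13−k) over k:
  k=11: C(13,11)·0.649^11·0.351^2 = 0.0826800
  k=12: C(13,12)·0.649^12·0.351^1 = 0.0254793
  k=13: C(13,13)·0.649^13·0.351^0 = 0.0036239
Total = 0.1117832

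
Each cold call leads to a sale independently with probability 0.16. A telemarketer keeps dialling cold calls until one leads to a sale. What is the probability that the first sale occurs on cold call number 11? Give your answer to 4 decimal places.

Geometric (trials to first success), p = 0.16.
P(Y = 11) = (1−p)^10 · p = 0.1749 · 0.16 = 0.027984

0.0280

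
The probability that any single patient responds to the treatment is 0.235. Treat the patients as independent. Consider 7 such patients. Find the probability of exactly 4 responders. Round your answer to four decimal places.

X ~ Binomial(n=7, p=0.235).
P(X=4) = C(7,4) · p^4 · (1−p)^3
= 35 · 0.0030498 · 0.4477 = 0.047789

0.0478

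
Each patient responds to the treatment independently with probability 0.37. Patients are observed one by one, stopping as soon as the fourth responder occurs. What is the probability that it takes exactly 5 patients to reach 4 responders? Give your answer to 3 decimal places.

Y = trial on which the fourth success occurs; negative binomial, r=4, p=0.37.
P(Y=5) = C(4,3) · p^4 · (1−p)^1
= 4 · 0.018742 · 0.63 = 0.04723

0.047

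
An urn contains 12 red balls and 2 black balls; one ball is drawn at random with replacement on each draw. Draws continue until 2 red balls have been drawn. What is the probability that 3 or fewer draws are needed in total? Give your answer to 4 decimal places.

0.9446

Finishing within 3 draws ⇔ at least 2 successes in the first 3. With X ~ Binomial(3, 0.857143), P(Y ≤ 3) = 1 − P(X ≤ 1).
  k=0: C(3,0)·0.857143^0·0.142857^3 = 0.002915
  k=1: C(3,1)·0.857143^1·0.142857^2 = 0.052478
1 − 0.055394 = 0.944606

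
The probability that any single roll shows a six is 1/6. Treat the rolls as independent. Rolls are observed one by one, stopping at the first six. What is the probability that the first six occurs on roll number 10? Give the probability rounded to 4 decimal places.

0.0323

Geometric (trials to first success), p = 0.166667.
P(Y = 10) = (1−p)^9 · p = 0.19381 · 0.166667 = 0.032301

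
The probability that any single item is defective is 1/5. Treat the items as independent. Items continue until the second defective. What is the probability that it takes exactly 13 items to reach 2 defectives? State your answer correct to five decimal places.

0.04123

Y = trial on which the second success occurs; negative binomial, r=2, p=0.20.
P(Y=13) = C(12,1) · p^2 · (1−p)^11
= 12 · 0.04 · 0.085899 = 0.0412317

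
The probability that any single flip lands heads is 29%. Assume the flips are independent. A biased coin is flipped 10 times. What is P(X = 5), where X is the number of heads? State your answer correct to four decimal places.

X ~ Binomial(n=10, p=0.29).
P(X=5) = C(10,5) · p^5 · (1−p)^5
= 252 · 0.0020511 · 0.18042 = 0.093257

0.0933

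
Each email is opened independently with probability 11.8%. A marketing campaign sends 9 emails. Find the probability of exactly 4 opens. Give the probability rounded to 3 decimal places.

X ~ Binomial(n=9, p=0.118).
P(X=4) = C(9,4) · p^4 · (1−p)^5
= 126 · 0.00019388 · 0.53376 = 0.01304

0.013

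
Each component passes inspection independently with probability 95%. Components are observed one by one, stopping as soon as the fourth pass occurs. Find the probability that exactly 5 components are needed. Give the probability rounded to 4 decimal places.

0.1629

Y = trial on which the fourth success occurs; negative binomial, r=4, p=0.95.
P(Y=5) = C(4,3) · p^4 · (1−p)^1
= 4 · 0.81451 · 0.05 = 0.162901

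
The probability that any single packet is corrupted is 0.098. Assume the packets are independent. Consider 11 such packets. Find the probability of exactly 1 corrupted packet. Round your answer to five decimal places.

X ~ Binomial(n=11, p=0.098).
P(X=1) = C(11,1) · p^1 · (1−p)^10
= 11 · 0.098 · 0.3565 = 0.3843122

0.38431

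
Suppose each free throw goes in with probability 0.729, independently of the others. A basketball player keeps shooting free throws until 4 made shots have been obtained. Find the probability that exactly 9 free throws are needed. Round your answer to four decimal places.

0.0231

Y = trial on which the fourth success occurs; negative binomial, r=4, p=0.729.
P(Y=9) = C(8,3) · p^4 · (1−p)^5
= 56 · 0.28243 · 0.0014617 = 0.023118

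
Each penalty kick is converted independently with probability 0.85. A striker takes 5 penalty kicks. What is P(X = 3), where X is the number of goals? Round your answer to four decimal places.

X ~ Binomial(n=5, p=0.85).
P(X=3) = C(5,3) · p^3 · (1−p)^2
= 10 · 0.61413 · 0.0225 = 0.138178

0.1382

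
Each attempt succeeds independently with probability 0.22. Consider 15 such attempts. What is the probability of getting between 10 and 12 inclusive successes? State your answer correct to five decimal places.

0.00026

X ~ Binomial(15, 0.22); P(10 ≤ X ≤ 12) = Σ C(15,k) p^k (1−p)^(15−k) over k:
  k=10: C(15,10)·0.22^10·0.78^5 = 0.0002303
  k=11: C(15,11)·0.22^11·0.78^4 = 0.0000295
  k=12: C(15,12)·0.22^12·0.78^3 = 0.0000028
Total = 0.0002626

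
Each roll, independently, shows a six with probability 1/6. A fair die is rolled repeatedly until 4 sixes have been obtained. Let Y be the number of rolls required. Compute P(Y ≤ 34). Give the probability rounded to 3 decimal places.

0.841

Finishing within 34 rolls ⇔ at least 4 successes in the first 34. With X ~ Binomial(34, 0.166667), P(Y ≤ 34) = 1 − P(X ≤ 3).
  k=0: C(34,0)·0.166667^0·0.833333^34 = 0.00203
  k=1: C(34,1)·0.166667^1·0.833333^33 = 0.01381
  k=2: C(34,2)·0.166667^2·0.833333^32 = 0.04559
  k=3: C(34,3)·0.166667^3·0.833333^31 = 0.09726
1 − 0.15869 = 0.84131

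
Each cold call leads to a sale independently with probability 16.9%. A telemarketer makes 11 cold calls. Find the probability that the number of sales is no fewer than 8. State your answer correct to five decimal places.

X ~ Binomial(11, 0.169); P(X ≥ 8) = Σ C(11,k) p^k (1−p)^(11−k) over k:
  k=8: C(11,8)·0.169^8·0.831^3 = 0.0000630
  k=9: C(11,9)·0.169^9·0.831^2 = 0.0000043
  k=10: C(11,10)·0.169^10·0.831^1 = 0.0000002
  k=11: C(11,11)·0.169^11·0.831^0 = 0.0000000
Total = 0.0000675

0.00007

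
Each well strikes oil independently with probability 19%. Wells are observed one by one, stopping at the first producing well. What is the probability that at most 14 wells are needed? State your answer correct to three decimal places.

0.948

Y = number of wells to the first success; geometric, p = 0.19.
P(Y ≤ 14) = 1 − (1−p)^14 = 1 − 0.05233 = 0.94767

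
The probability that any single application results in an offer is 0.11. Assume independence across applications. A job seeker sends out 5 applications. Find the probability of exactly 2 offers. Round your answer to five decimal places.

0.08530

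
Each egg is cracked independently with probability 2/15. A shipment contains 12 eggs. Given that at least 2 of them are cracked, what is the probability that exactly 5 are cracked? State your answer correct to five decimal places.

0.02507

X ~ Binomial(12, 0.133333). Want P(X=5 | X≥2) = P(X=5) / P(X≥2).
P(X=5) = C(12,5)·0.133333^5·0.866667^7 = 0.0122570
P(X≥2) = 1 − 0.1795664 − 0.3315072 = 0.4889263
Ratio = 0.0122570 / 0.4889263 = 0.0250692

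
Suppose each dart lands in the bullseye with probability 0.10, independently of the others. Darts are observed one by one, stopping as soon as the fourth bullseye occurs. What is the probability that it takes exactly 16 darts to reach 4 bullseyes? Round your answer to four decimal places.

0.0129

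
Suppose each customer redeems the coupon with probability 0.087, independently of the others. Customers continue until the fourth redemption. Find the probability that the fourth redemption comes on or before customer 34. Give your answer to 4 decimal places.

0.3428

Finishing within 34 customers ⇔ at least 4 successes in the first 34. With X ~ Binomial(34, 0.087), P(Y ≤ 34) = 1 − P(X ≤ 3).
  k=0: C(34,0)·0.087^0·0.913^34 = 0.045290
  k=1: C(34,1)·0.087^1·0.913^33 = 0.146735
  k=2: C(34,2)·0.087^2·0.913^32 = 0.230710
  k=3: C(34,3)·0.087^3·0.913^31 = 0.234500
1 − 0.657236 = 0.342764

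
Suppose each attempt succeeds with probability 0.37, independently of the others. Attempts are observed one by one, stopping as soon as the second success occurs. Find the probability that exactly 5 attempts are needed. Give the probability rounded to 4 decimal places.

Y = trial on which the second success occurs; negative binomial, r=2, p=0.37.
P(Y=5) = C(4,1) · p^2 · (1−p)^3
= 4 · 0.1369 · 0.25005 = 0.136926

0.1369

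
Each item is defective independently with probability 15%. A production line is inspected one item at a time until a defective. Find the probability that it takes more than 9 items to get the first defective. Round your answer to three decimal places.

0.232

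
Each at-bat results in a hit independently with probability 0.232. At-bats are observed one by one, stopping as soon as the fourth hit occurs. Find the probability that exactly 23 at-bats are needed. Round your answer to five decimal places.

0.02960

Y = trial on which the fourth success occurs; negative binomial, r=4, p=0.232.
P(Y=23) = C(22,3) · p^4 · (1−p)^19
= 1540 · 0.002897 · 0.0066353 = 0.0296030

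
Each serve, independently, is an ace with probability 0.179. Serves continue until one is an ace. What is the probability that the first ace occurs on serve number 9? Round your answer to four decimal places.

0.0369

Geometric (trials to first success), p = 0.179.
P(Y = 9) = (1−p)^8 · p = 0.20642 · 0.179 = 0.036949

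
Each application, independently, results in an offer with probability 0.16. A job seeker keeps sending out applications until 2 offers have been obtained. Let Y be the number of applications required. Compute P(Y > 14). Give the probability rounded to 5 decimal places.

Needing more than 14 applications ⇔ fewer than 2 successes in the first 14. With X ~ Binomial(14, 0.16), P(Y > 14) = P(X ≤ 1).
  k=0: C(14,0)·0.16^0·0.84^14 = 0.0870783
  k=1: C(14,1)·0.16^1·0.84^13 = 0.2322088
P(X ≤ 1) = 0.3192871

0.31929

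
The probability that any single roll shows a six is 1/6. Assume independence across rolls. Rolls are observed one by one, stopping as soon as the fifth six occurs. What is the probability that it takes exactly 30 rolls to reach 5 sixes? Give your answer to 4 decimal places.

0.0320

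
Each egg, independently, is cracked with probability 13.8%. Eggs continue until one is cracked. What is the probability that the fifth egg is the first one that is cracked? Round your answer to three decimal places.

0.076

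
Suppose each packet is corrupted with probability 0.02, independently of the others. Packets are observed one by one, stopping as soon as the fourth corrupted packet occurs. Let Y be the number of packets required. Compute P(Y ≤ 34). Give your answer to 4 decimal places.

0.0046

Finishing within 34 packets ⇔ at least 4 successes in the first 34. With X ~ Binomial(34, 0.02), P(Y ≤ 34) = 1 − P(X ≤ 3).
  k=0: C(34,0)·0.02^0·0.98^34 = 0.503137
  k=1: C(34,1)·0.02^1·0.98^33 = 0.349116
  k=2: C(34,2)·0.02^2·0.98^32 = 0.117559
  k=3: C(34,3)·0.02^3·0.98^31 = 0.025591
1 − 0.995404 = 0.004596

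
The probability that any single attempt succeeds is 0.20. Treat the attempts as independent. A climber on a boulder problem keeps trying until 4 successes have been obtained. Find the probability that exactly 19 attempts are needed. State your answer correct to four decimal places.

Y = trial on which the fourth success occurs; negative binomial, r=4, p=0.20.
P(Y=19) = C(18,3) · p^4 · (1−p)^15
= 816 · 0.0016 · 0.035184 = 0.045937

0.0459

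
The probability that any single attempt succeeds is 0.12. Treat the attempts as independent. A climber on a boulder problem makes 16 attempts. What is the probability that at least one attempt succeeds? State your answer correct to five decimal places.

P(at least one) = 1 − P(none) = 1 − (1 − 0.12)^16
= 1 − 0.1293370 = 0.8706630

0.87066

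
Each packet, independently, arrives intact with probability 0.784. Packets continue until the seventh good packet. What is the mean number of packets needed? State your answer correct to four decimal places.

Y = total packets until the seventh success; negative binomial with r=7, p=0.784.
E[Y] = r / p = 7 / 0.784 = 8.928571

8.9286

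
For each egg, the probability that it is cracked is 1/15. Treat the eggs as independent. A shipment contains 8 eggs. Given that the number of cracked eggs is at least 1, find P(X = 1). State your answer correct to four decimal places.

X ~ Binomial(8, 0.066667). Want P(X=1 | X≥1) = P(X=1) / P(X≥1).
P(X=1) = C(8,1)·0.066667^1·0.933333^7 = 0.329046
P(X≥1) = 1 − 0.575830 = 0.424170
Ratio = 0.329046 / 0.424170 = 0.775740

0.7757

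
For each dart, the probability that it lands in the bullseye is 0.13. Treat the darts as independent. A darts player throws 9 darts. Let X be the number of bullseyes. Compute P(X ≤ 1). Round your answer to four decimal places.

X ~ Binomial(9, 0.13); P(X ≤ 1) = Σ C(9,k) p^k (1−p)^(9−k) over k:
  k=0: C(9,0)·0.13^0·0.87^9 = 0.285544
  k=1: C(9,1)·0.13^1·0.87^8 = 0.384008
Total = 0.669552

0.6696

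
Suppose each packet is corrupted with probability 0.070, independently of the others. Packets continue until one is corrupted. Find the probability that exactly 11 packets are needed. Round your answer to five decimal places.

0.03388

Geometric (trials to first success), p = 0.07.
P(Y = 11) = (1−p)^10 · p = 0.48398 · 0.07 = 0.0338788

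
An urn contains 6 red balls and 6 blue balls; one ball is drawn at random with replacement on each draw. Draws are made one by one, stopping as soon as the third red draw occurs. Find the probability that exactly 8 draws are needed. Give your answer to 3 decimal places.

0.082

Y = trial on which the third success occurs; negative binomial, r=3, p=0.50.
P(Y=8) = C(7,2) · p^3 · (1−p)^5
= 21 · 0.125 · 0.03125 = 0.08203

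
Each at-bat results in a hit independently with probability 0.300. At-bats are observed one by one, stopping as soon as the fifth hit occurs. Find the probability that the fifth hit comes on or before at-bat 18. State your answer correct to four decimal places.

0.6673

Finishing within 18 at-bats ⇔ at least 5 successes in the first 18. With X ~ Binomial(18, 0.30), P(Y ≤ 18) = 1 − P(X ≤ 4).
  k=0: C(18,0)·0.30^0·0.70^18 = 0.001628
  k=1: C(18,1)·0.30^1·0.70^17 = 0.012562
  k=2: C(18,2)·0.30^2·0.70^16 = 0.045762
  k=3: C(18,3)·0.30^3·0.70^15 = 0.104598
  k=4: C(18,4)·0.30^4·0.70^14 = 0.168104
1 − 0.332655 = 0.667345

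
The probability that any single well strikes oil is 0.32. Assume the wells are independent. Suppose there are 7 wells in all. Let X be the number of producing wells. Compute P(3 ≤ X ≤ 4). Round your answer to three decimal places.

X ~ Binomial(7, 0.32); P(3 ≤ X ≤ 4) = Σ C(7,k) p^k (1−p)^(7−k) over k:
  k=3: C(7,3)·0.32^3·0.68^4 = 0.24522
  k=4: C(7,4)·0.32^4·0.68^3 = 0.11540
Total = 0.36062

0.361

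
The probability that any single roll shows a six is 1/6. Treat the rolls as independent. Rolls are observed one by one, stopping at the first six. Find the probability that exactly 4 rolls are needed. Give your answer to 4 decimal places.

Geometric (trials to first success), p = 0.166667.
P(Y = 4) = (1−p)^3 · p = 0.5787 · 0.166667 = 0.096451

0.0965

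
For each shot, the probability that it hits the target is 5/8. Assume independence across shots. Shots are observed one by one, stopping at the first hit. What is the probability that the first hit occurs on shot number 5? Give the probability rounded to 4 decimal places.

0.0124

Geometric (trials to first success), p = 0.625.
P(Y = 5) = (1−p)^4 · p = 0.019775 · 0.625 = 0.012360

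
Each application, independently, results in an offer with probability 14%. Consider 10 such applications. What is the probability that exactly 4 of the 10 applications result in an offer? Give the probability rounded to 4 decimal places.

X ~ Binomial(n=10, p=0.14).
P(X=4) = C(10,4) · p^4 · (1−p)^6
= 210 · 0.00038416 · 0.40457 = 0.032638

0.0326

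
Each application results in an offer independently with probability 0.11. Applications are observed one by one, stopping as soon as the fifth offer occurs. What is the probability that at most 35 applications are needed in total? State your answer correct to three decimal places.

0.340

Finishing within 35 applications ⇔ at least 5 successes in the first 35. With X ~ Binomial(35, 0.11), P(Y ≤ 35) = 1 − P(X ≤ 4).
  k=0: C(35,0)·0.11^0·0.89^35 = 0.01693
  k=1: C(35,1)·0.11^1·0.89^34 = 0.07324
  k=2: C(35,2)·0.11^2·0.89^33 = 0.15388
  k=3: C(35,3)·0.11^3·0.89^32 = 0.20920
  k=4: C(35,4)·0.11^4·0.89^31 = 0.20685
1 − 0.66010 = 0.33990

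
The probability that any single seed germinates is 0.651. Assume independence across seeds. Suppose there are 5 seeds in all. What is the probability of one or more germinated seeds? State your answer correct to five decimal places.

0.99482

P(at least one) = 1 − P(none) = 1 − (1 − 0.651)^5
= 1 − 0.0051776 = 0.9948224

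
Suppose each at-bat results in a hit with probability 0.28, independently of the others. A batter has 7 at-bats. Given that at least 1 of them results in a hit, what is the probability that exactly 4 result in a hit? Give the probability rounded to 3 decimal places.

X ~ Binomial(7, 0.28). Want P(X=4 | X≥1) = P(X=4) / P(X≥1).
P(X=4) = C(7,4)·0.28^4·0.72^3 = 0.08030
P(X≥1) = 1 − 0.10031 = 0.89969
Ratio = 0.08030 / 0.89969 = 0.08925

0.089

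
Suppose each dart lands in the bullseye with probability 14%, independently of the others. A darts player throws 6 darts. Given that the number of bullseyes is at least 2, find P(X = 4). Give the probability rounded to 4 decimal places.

X ~ Binomial(6, 0.14). Want P(X=4 | X≥2) = P(X=4) / P(X≥2).
P(X=4) = C(6,4)·0.14^4·0.86^2 = 0.004262
P(X≥2) = 1 − 0.404567 − 0.395159 = 0.200274
Ratio = 0.004262 / 0.200274 = 0.021280

0.0213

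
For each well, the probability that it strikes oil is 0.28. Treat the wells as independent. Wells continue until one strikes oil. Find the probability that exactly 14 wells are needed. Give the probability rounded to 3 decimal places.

0.004

Geometric (trials to first success), p = 0.28.
P(Y = 14) = (1−p)^13 · p = 0.013974 · 0.28 = 0.00391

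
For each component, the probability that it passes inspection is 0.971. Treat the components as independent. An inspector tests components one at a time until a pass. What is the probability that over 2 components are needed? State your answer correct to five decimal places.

0.00084

Y = number of components to the first success; geometric, p = 0.971.
P(Y > 2) = P(first 2 all fail) = (1−p)^2 = 0.0008410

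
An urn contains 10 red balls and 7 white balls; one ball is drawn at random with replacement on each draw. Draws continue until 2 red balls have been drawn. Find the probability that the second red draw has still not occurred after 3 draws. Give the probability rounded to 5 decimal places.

Needing more than 3 draws ⇔ fewer than 2 successes in the first 3. With X ~ Binomial(3, 0.588235), P(Y > 3) = P(X ≤ 1).
  k=0: C(3,0)·0.588235^0·0.411765^3 = 0.0698148
  k=1: C(3,1)·0.588235^1·0.411765^2 = 0.2992062
P(X ≤ 1) = 0.3690210

0.36902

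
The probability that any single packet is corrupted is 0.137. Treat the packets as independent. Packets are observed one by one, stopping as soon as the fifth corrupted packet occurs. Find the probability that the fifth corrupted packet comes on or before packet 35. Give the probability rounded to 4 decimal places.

0.5336

Finishing within 35 packets ⇔ at least 5 successes in the first 35. With X ~ Binomial(35, 0.137), P(Y ≤ 35) = 1 − P(X ≤ 4).
  k=0: C(35,0)·0.137^0·0.863^35 = 0.005759
  k=1: C(35,1)·0.137^1·0.863^34 = 0.032000
  k=2: C(35,2)·0.137^2·0.863^33 = 0.086360
  k=3: C(35,3)·0.137^3·0.863^32 = 0.150805
  k=4: C(35,4)·0.137^4·0.863^31 = 0.191521
1 − 0.466447 = 0.533553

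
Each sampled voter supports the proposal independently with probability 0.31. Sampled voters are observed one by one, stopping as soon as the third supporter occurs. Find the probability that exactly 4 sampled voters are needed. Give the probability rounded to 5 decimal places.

Y = trial on which the third success occurs; negative binomial, r=3, p=0.31.
P(Y=4) = C(3,2) · p^3 · (1−p)^1
= 3 · 0.029791 · 0.69 = 0.0616674

0.06167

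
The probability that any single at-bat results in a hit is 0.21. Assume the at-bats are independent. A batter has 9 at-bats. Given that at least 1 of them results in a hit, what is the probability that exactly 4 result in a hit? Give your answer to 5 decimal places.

0.08567

X ~ Binomial(9, 0.21). Want P(X=4 | X≥1) = P(X=4) / P(X≥1).
P(X=4) = C(9,4)·0.21^4·0.79^5 = 0.0754021
P(X≥1) = 1 − 0.1198516 = 0.8801484
Ratio = 0.0754021 / 0.8801484 = 0.0856697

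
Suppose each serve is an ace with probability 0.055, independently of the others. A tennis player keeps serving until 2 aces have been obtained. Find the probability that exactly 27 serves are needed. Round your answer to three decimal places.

Y = trial on which the second success occurs; negative binomial, r=2, p=0.055.
P(Y=27) = C(26,1) · p^2 · (1−p)^25
= 26 · 0.003025 · 0.24311 = 0.01912

0.019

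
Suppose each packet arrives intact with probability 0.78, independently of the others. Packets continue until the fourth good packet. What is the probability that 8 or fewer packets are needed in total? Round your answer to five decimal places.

0.98421

Finishing within 8 packets ⇔ at least 4 successes in the first 8. With X ~ Binomial(8, 0.78), P(Y ≤ 8) = 1 − P(X ≤ 3).
  k=0: C(8,0)·0.78^0·0.22^8 = 0.0000055
  k=1: C(8,1)·0.78^1·0.22^7 = 0.0001556
  k=2: C(8,2)·0.78^2·0.22^6 = 0.0019314
  k=3: C(8,3)·0.78^3·0.22^5 = 0.0136957
1 − 0.0157883 = 0.9842117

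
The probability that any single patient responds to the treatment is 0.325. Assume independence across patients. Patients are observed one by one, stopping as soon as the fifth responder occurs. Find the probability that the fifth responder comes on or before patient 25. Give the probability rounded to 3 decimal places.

Finishing within 25 patients ⇔ at least 5 successes in the first 25. With X ~ Binomial(25, 0.325), P(Y ≤ 25) = 1 − P(X ≤ 4).
  k=0: C(25,0)·0.325^0·0.675^25 = 0.00005
  k=1: C(25,1)·0.325^1·0.675^24 = 0.00065
  k=2: C(25,2)·0.325^2·0.675^23 = 0.00376
  k=3: C(25,3)·0.325^3·0.675^22 = 0.01387
  k=4: C(25,4)·0.325^4·0.675^21 = 0.03673
1 − 0.05506 = 0.94494

0.945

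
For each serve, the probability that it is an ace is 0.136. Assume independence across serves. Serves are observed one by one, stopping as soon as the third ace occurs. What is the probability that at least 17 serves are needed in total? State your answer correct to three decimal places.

0.626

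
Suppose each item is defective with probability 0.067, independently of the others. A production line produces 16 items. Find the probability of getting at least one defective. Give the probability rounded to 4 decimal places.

0.6703

P(at least one) = 1 − P(none) = 1 − (1 − 0.067)^16
= 1 − 0.329690 = 0.670310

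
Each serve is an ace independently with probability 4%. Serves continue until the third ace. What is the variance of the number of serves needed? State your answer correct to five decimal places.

Y = total serves until the third success; negative binomial with r=3, p=0.04.
Var(Y) = r(1−p)/p² = 3·0.96 / 0.04² = 1800.0000000

1800.00000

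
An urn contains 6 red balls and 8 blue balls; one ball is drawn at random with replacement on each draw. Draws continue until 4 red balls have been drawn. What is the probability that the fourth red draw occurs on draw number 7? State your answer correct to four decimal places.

Y = trial on which the fourth success occurs; negative binomial, r=4, p=0.428571.
P(Y=7) = C(6,3) · p^4 · (1−p)^3
= 20 · 0.033736 · 0.18659 = 0.125895

0.1259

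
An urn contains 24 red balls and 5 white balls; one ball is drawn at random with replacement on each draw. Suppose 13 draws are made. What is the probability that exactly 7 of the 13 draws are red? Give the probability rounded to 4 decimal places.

X ~ Binomial(n=13, p=0.827586).
P(X=7) = C(13,7) · p^7 · (1−p)^6
= 1716 · 0.26588 · 2.6268e-05 = 0.011985

0.0120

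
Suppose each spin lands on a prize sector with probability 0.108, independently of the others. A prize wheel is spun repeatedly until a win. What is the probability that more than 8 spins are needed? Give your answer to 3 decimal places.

Y = number of spins to the first success; geometric, p = 0.108.
P(Y > 8) = P(first 8 all fail) = (1−p)^8 = 0.40079

0.401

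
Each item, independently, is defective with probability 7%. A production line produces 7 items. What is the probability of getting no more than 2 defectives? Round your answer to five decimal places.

X ~ Binomial(7, 0.07); P(X ≤ 2) = Σ C(7,k) p^k (1−p)^(7−k) over k:
  k=0: C(7,0)·0.07^0·0.93^7 = 0.6017009
  k=1: C(7,1)·0.07^1·0.93^6 = 0.3170252
  k=2: C(7,2)·0.07^2·0.93^5 = 0.0715863
Total = 0.9903124

0.99031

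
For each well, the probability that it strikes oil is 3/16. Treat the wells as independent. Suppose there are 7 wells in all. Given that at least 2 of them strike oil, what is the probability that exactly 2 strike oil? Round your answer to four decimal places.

X ~ Binomial(7, 0.1875). Want P(X=2 | X≥2) = P(X=2) / P(X≥2).
P(X=2) = C(7,2)·0.1875^2·0.8125^5 = 0.261420
P(X≥2) = 1 − 0.233756 − 0.377607 = 0.388637
Ratio = 0.261420 / 0.388637 = 0.672658

0.6727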